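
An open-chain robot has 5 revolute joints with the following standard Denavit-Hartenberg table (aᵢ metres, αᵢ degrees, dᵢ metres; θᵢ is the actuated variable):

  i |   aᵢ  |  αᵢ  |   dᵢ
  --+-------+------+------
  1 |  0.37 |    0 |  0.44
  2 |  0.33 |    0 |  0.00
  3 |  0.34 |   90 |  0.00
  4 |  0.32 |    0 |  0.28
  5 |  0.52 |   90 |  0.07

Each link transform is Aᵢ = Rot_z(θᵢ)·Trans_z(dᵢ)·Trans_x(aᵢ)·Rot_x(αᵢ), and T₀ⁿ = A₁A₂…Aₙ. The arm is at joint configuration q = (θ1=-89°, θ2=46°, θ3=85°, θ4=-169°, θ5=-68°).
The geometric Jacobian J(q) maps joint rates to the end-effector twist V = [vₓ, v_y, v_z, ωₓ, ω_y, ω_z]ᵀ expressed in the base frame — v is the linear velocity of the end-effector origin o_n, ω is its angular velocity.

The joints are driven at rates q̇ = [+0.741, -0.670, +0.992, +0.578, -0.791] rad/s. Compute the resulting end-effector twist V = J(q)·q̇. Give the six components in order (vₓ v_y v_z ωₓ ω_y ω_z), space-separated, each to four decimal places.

o_n = [0.2908, -1.0273, 0.8150]
J₁: ẑ×o_n = [1.0273, 0.2908, -0.0000], ω = ẑ
J2: z=[0.0000, 0.0000, 1.0000] o=[0.0065, -0.3699, 0.4400] → [0.6573, 0.2843, -0.0000, 0.0000, 0.0000, 1.0000]
J3: z=[0.0000, 0.0000, 1.0000] o=[0.2478, -0.5950, 0.4400] → [0.4323, 0.0430, -0.0000, 0.0000, 0.0000, 1.0000]
J4: z=[0.6691, -0.7431, 0.0000] o=[0.5005, -0.3675, 0.4400] → [-0.2787, -0.2510, -0.5973, 0.6691, -0.7431, 0.0000]
J5: z=[0.6691, -0.7431, 0.0000] o=[0.4544, -0.7858, 0.3789] → [-0.3241, -0.2918, -0.2832, 0.6691, -0.7431, 0.0000]
V = J·q̇ = [0.8449, 0.1534, -0.1212, -0.1425, 0.1583, 1.0630]

0.8449 0.1534 -0.1212 -0.1425 0.1583 1.0630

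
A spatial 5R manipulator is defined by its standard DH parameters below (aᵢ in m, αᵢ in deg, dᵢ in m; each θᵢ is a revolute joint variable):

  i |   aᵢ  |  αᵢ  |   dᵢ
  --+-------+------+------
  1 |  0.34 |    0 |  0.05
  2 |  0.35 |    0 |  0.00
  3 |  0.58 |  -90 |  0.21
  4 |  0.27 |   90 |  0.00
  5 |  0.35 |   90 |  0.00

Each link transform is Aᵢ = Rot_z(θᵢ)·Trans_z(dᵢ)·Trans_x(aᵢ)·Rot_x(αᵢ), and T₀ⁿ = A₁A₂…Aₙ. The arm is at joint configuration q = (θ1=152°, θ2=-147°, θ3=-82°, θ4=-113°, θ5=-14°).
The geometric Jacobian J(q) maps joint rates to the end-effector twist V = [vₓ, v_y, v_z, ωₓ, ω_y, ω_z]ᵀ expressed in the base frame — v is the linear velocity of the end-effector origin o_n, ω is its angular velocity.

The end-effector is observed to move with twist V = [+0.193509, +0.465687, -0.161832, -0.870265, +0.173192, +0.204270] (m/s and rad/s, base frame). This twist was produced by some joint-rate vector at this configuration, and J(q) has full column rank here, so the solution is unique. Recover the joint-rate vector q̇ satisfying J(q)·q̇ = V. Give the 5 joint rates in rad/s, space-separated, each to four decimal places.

-0.2130 -0.0210 0.5930 -0.8090 0.3960

o_n = [0.0429, -0.1620, 0.8211]
J₁: ẑ×o_n = [0.1620, 0.0429, -0.0000], ω = ẑ
J2: z=[0.0000, 0.0000, 1.0000] o=[-0.3002, 0.1596, 0.0500] → [0.3216, 0.3431, -0.0000, 0.0000, 0.0000, 1.0000]
J3: z=[0.0000, 0.0000, 1.0000] o=[0.0485, 0.1901, 0.0500] → [0.3521, -0.0056, 0.0000, 0.0000, 0.0000, 1.0000]
J4: z=[0.9744, 0.2250, 0.0000] o=[0.1789, -0.3750, 0.2600] → [0.1262, -0.5468, 0.2382, 0.9744, 0.2250, 0.0000]
J5: z=[-0.2071, 0.8969, -0.3907] o=[0.1552, -0.2722, 0.5085] → [0.3235, 0.1086, 0.0779, -0.2071, 0.8969, -0.3907]
q̇ = J⁺·V = [-0.2130, -0.0210, 0.5930, -0.8090, 0.3960]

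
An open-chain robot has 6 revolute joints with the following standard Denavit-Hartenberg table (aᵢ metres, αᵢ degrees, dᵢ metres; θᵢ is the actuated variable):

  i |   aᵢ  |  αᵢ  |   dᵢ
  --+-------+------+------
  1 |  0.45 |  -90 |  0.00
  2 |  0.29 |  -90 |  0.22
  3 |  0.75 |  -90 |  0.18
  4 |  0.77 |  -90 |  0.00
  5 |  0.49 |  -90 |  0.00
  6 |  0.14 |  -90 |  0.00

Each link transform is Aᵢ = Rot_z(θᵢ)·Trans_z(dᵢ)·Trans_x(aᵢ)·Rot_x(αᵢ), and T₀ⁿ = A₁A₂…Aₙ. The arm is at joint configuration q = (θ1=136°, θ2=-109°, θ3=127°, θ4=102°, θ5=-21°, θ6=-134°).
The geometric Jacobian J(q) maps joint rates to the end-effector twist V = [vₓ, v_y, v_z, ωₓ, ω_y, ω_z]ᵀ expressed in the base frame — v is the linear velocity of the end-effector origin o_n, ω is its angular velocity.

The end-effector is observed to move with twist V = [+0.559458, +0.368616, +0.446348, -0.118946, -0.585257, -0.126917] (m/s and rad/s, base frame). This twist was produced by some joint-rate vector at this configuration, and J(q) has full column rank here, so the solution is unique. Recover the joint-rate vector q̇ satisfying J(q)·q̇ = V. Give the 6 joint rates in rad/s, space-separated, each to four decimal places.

o_n = [0.2976, -0.2500, -0.3649]
J₁: ẑ×o_n = [0.2500, 0.2976, -0.0000], ω = ẑ
J2: z=[-0.6947, -0.7193, 0.0000] o=[-0.3237, 0.3126, 0.0000] → [0.2625, -0.2535, 0.8377, -0.6947, -0.7193, 0.0000]
J3: z=[-0.6801, 0.6568, 0.3256] o=[-0.4086, 0.0888, 0.2742] → [-0.3095, -0.2048, -0.2334, -0.6801, 0.6568, 0.3256]
J4: z=[-0.6051, -0.2523, -0.7551] o=[-0.2207, 0.7399, -0.0940] → [-0.6792, -0.5553, 0.7298, -0.6051, -0.2523, -0.7551]
J5: z=[-0.5462, -0.5585, 0.6243] o=[0.2254, 0.1315, -0.2481] → [0.3034, -0.0187, 0.2487, -0.5462, -0.5585, 0.6243]
J6: z=[0.7725, -0.0476, 0.6332] o=[0.3841, -0.2743, -0.4722] → [-0.0205, -0.1377, 0.0146, 0.7725, -0.0476, 0.6332]
q̇ = J⁺·V = [0.6330, 0.6810, -0.6760, -0.2120, -0.4740, -0.6380]

0.6330 0.6810 -0.6760 -0.2120 -0.4740 -0.6380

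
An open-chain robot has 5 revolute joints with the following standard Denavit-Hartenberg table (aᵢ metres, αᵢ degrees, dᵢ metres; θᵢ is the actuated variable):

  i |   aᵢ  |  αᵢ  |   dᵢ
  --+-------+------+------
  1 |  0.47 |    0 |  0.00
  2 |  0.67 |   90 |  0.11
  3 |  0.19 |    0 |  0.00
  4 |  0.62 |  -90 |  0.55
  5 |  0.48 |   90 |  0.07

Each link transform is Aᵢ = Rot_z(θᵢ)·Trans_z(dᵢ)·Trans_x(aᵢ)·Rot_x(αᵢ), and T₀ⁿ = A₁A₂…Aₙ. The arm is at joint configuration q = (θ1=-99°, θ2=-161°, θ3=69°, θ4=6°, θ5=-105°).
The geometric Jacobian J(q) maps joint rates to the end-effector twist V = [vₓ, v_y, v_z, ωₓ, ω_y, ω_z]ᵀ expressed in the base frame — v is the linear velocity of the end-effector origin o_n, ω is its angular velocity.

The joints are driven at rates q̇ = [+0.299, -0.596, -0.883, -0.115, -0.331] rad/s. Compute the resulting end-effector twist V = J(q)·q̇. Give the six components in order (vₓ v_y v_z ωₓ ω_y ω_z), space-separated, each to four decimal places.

0.2778 0.3192 -0.2689 -1.0384 0.1416 -0.3827

o_n = [0.7860, 0.4985, 0.7844]
J₁: ẑ×o_n = [-0.4985, 0.7860, 0.0000], ω = ẑ
J2: z=[0.0000, 0.0000, 1.0000] o=[-0.0735, -0.4642, 0.0000] → [-0.9627, 0.8595, 0.0000, 0.0000, 0.0000, 1.0000]
J3: z=[0.9848, 0.1736, 0.0000] o=[-0.1899, 0.1956, 0.1100] → [0.1171, -0.6641, 0.1288, 0.9848, 0.1736, 0.0000]
J4: z=[0.9848, 0.1736, 0.0000] o=[-0.2017, 0.2627, 0.2874] → [0.0863, -0.4894, 0.0607, 0.9848, 0.1736, 0.0000]
J5: z=[0.1677, -0.9513, 0.2588] o=[0.3121, 0.5162, 0.8863] → [0.1015, 0.1397, 0.4478, 0.1677, -0.9513, 0.2588]
V = J·q̇ = [0.2778, 0.3192, -0.2689, -1.0384, 0.1416, -0.3827]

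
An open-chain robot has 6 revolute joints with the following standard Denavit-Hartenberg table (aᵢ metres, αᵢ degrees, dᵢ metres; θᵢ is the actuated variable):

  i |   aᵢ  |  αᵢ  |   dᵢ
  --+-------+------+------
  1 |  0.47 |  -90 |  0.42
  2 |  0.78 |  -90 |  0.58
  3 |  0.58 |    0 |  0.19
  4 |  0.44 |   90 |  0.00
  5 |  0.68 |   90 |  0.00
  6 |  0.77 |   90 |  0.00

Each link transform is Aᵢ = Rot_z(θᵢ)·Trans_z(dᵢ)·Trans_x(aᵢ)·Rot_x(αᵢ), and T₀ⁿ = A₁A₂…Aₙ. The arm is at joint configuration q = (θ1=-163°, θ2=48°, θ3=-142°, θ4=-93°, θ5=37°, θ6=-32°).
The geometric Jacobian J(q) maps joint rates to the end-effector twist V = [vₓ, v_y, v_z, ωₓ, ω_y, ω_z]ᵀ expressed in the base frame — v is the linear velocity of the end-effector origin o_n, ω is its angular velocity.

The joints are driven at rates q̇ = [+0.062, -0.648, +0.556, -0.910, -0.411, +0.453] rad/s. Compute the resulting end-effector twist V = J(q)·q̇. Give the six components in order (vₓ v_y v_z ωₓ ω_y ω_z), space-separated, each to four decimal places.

o_n = [0.7972, 0.3079, 0.4058]
J₁: ẑ×o_n = [-0.3079, 0.7972, 0.0000], ω = ẑ
J2: z=[0.2924, -0.9563, 0.0000] o=[-0.4495, -0.1374, 0.4200] → [0.0136, 0.0042, 1.3224, 0.2924, -0.9563, 0.0000]
J3: z=[0.7107, 0.2173, -0.6691] o=[-0.7790, -0.8447, -0.1597] → [0.8941, -1.4565, 0.4766, 0.7107, 0.2173, -0.6691]
J4: z=[0.7107, 0.2173, -0.6691] o=[-0.2471, -1.0555, 0.0529] → [0.9889, -0.9496, 0.7420, 0.7107, 0.2173, -0.6691]
J5: z=[-0.6919, 0.3883, -0.6087] o=[-0.1910, -0.6614, 0.2404] → [0.6543, -0.4871, -1.0543, -0.6919, 0.3883, -0.6087]
J6: z=[-0.4908, 0.3654, 0.7909] o=[0.1691, -0.0861, 0.1981] → [-0.2357, 0.5987, -0.4229, -0.4908, 0.3654, 0.7909]
V = J·q̇ = [-0.8064, 0.5725, -1.0254, -0.3790, 0.5487, 0.9074]

-0.8064 0.5725 -1.0254 -0.3790 0.5487 0.9074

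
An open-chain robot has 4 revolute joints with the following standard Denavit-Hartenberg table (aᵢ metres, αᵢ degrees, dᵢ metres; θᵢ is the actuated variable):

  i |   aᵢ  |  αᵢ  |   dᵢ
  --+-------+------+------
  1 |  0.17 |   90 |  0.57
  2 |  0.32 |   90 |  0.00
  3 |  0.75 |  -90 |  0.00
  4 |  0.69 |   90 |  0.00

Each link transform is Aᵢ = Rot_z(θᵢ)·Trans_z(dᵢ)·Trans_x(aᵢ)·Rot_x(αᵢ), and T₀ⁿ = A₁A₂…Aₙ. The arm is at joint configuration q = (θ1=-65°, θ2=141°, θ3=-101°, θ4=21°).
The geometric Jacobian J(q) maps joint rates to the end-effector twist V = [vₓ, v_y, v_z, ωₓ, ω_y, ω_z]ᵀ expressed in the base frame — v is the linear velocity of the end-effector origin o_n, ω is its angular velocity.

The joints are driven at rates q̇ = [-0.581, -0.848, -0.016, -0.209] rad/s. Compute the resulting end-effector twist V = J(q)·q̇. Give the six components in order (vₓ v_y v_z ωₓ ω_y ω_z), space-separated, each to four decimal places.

o_n = [1.2287, 0.6034, 0.4118]
J₁: ẑ×o_n = [-0.6034, 1.2287, 0.0000], ω = ẑ
J2: z=[-0.9063, -0.4226, 0.0000] o=[0.0718, -0.1541, 0.5700] → [0.0669, -0.1434, -0.1976, -0.9063, -0.4226, 0.0000]
J3: z=[0.2660, -0.5704, 0.7771] o=[-0.0333, 0.0713, 0.7714] → [-0.2084, 1.0763, 0.8613, 0.2660, -0.5704, 0.7771]
J4: z=[-0.1495, 0.7720, 0.6178] o=[0.6810, 0.2817, 0.6813] → [-0.4068, 0.2981, -0.4709, -0.1495, 0.7720, 0.6178]
V = J·q̇ = [0.3822, -0.6718, 0.2522, 0.7955, 0.2062, -0.7225]

0.3822 -0.6718 0.2522 0.7955 0.2062 -0.7225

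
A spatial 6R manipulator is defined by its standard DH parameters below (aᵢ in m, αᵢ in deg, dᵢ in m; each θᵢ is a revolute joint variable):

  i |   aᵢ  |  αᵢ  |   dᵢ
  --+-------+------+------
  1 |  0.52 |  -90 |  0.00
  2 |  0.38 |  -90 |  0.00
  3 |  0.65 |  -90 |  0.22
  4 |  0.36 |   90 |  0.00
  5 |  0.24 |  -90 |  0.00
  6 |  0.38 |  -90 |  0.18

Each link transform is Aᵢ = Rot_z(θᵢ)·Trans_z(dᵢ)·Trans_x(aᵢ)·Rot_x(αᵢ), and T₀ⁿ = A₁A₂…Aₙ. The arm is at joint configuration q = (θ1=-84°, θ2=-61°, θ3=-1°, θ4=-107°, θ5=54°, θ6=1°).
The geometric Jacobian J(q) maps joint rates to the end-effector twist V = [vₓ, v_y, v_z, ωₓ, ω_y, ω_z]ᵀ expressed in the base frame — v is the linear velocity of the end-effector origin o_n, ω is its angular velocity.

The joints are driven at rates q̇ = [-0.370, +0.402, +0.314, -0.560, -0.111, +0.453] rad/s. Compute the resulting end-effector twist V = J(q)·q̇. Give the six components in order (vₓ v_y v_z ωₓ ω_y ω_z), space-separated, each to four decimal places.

-0.7518 0.1388 -0.7640 0.7058 -0.0238 -0.1860

o_n = [-0.4257, -1.6774, 0.3917]
J₁: ẑ×o_n = [1.6774, -0.4257, 0.0000], ω = ẑ
J2: z=[0.9945, 0.1045, 0.0000] o=[0.0544, -0.5172, 0.0000] → [0.0409, -0.3895, -1.1037, 0.9945, 0.1045, 0.0000]
J3: z=[0.0914, -0.8698, -0.4848] o=[0.0736, -0.7004, 0.3324] → [-0.5253, 0.2367, -0.5237, 0.0914, -0.8698, -0.4848]
J4: z=[-0.9935, -0.1129, 0.0153] o=[0.1379, -1.2039, 0.7941] → [0.0527, -0.4084, 0.4067, -0.9935, -0.1129, 0.0153]
J5: z=[-0.0918, 0.7136, -0.6945] o=[0.1623, -1.4528, 0.5352] → [-0.2584, 0.3952, 0.4402, -0.0918, 0.7136, -0.6945]
J6: z=[-0.6386, 0.4930, 0.5909] o=[-0.0211, -1.5723, 0.4367] → [0.0399, -0.2678, 0.2666, -0.6386, 0.4930, 0.5909]
V = J·q̇ = [-0.7518, 0.1388, -0.7640, 0.7058, -0.0238, -0.1860]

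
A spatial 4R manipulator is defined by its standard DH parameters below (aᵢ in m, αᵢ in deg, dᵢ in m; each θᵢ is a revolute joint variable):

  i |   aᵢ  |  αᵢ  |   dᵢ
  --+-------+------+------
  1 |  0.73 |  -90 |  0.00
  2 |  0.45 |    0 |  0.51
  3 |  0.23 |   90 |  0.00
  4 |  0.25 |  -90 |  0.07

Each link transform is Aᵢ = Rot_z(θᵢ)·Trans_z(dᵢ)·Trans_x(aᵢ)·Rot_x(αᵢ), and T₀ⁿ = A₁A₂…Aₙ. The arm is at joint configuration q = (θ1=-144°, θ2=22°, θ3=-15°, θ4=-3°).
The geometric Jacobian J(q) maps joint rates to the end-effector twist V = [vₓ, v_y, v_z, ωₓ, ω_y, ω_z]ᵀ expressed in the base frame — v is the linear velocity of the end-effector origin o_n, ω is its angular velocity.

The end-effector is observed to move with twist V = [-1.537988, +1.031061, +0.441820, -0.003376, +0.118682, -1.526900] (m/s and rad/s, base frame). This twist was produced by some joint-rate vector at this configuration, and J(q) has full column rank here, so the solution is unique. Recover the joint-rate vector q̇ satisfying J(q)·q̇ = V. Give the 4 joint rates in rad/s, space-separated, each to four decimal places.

o_n = [-1.0281, -1.3612, -0.1576]
J₁: ẑ×o_n = [1.3612, -1.0281, 0.0000], ω = ẑ
J2: z=[0.5878, -0.8090, 0.0000] o=[-0.5906, -0.4291, 0.0000] → [0.1275, 0.0926, -0.9018, 0.5878, -0.8090, 0.0000]
J3: z=[0.5878, -0.8090, 0.0000] o=[-0.6284, -1.0869, -0.1686] → [-0.0089, -0.0065, -0.4846, 0.5878, -0.8090, 0.0000]
J4: z=[-0.0986, -0.0716, 0.9925] o=[-0.8130, -1.2211, -0.1966] → [0.1362, -0.2096, -0.0016, -0.0986, -0.0716, 0.9925]
q̇ = J⁺·V = [-0.9810, -0.9430, 0.8450, -0.5500]

-0.9810 -0.9430 0.8450 -0.5500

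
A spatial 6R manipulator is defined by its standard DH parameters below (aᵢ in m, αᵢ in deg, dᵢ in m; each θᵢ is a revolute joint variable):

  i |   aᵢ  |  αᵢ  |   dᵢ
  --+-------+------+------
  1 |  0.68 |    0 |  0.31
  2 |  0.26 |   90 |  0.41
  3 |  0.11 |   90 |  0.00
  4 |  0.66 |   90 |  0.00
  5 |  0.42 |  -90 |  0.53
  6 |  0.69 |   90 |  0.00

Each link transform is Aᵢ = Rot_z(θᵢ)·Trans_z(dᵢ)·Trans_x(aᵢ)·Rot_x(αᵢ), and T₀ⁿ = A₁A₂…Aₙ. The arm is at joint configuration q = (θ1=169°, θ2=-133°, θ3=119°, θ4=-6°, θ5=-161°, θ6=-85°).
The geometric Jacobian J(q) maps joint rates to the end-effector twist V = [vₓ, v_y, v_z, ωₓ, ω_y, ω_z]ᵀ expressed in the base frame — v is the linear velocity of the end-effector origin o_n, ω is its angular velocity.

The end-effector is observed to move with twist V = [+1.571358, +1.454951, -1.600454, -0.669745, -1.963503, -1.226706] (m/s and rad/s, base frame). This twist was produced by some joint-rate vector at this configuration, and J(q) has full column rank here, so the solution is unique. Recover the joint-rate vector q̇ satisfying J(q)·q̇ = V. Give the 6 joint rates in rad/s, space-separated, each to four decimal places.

-0.7450 0.0250 0.5630 -0.8260 -0.6680 0.9550

o_n = [-1.3657, 1.1456, 0.8083]
J₁: ẑ×o_n = [-1.1456, -1.3657, 0.0000], ω = ẑ
J2: z=[0.0000, 0.0000, 1.0000] o=[-0.6675, 0.1298, 0.3100] → [-1.0159, -0.6982, 0.0000, 0.0000, 0.0000, 1.0000]
J3: z=[0.5878, -0.8090, 0.0000] o=[-0.4572, 0.2826, 0.7200] → [-0.0715, -0.0519, -0.2277, 0.5878, -0.8090, 0.0000]
J4: z=[0.7076, 0.5141, 0.4848] o=[-0.5003, 0.2512, 0.8162] → [-0.4377, -0.4140, 1.0777, 0.7076, 0.5141, 0.4848]
J5: z=[-0.5436, 0.8344, -0.0914] o=[-0.7983, 0.1200, 1.3903] → [-0.3918, -0.2645, -0.0841, -0.5436, 0.8344, -0.0914]
J6: z=[-0.8160, -0.5508, -0.1752] o=[-1.0038, 0.5709, 0.9301] → [0.1678, -0.0360, -0.6683, -0.8160, -0.5508, -0.1752]
q̇ = J⁺·V = [-0.7450, 0.0250, 0.5630, -0.8260, -0.6680, 0.9550]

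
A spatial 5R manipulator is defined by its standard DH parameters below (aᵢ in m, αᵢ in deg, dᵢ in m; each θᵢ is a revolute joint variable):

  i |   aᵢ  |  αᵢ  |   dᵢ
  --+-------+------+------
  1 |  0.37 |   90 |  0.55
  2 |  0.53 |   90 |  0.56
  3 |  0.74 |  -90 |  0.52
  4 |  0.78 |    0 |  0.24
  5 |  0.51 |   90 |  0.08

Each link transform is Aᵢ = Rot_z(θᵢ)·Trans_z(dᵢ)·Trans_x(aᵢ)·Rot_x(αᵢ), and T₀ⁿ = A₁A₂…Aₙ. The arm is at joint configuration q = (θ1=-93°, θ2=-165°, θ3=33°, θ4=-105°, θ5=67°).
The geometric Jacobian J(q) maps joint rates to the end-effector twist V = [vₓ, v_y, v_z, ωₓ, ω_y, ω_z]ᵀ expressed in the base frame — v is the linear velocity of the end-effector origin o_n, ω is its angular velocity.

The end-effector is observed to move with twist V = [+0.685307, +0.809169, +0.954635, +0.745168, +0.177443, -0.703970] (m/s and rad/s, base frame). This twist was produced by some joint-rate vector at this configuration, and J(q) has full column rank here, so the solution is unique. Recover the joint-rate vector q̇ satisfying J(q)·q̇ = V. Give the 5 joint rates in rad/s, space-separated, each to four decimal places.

-0.9090 -0.4950 0.2540 0.7130 -0.9990

o_n = [-1.2785, 1.2145, 1.7872]
J₁: ẑ×o_n = [-1.2145, -1.2785, 0.0000], ω = ẑ
J2: z=[-0.9986, 0.0523, 0.0000] o=[-0.0194, -0.3695, 0.5500] → [0.0648, 1.2355, -1.5159, -0.9986, 0.0523, 0.0000]
J3: z=[0.0135, 0.2585, 0.9659] o=[-0.5518, 0.1711, 0.4128] → [-0.6527, -0.7206, 0.2020, 0.0135, 0.2585, 0.9659]
J4: z=[-0.8651, -0.4815, 0.1410] o=[-0.9159, 0.9252, 0.7545] → [-0.5380, 0.8422, -0.4249, -0.8651, -0.4815, 0.1410]
J5: z=[-0.8651, -0.4815, 0.1410] o=[-1.0120, 0.8353, 1.5599] → [-0.1629, 0.1591, -0.4563, -0.8651, -0.4815, 0.1410]
q̇ = J⁺·V = [-0.9090, -0.4950, 0.2540, 0.7130, -0.9990]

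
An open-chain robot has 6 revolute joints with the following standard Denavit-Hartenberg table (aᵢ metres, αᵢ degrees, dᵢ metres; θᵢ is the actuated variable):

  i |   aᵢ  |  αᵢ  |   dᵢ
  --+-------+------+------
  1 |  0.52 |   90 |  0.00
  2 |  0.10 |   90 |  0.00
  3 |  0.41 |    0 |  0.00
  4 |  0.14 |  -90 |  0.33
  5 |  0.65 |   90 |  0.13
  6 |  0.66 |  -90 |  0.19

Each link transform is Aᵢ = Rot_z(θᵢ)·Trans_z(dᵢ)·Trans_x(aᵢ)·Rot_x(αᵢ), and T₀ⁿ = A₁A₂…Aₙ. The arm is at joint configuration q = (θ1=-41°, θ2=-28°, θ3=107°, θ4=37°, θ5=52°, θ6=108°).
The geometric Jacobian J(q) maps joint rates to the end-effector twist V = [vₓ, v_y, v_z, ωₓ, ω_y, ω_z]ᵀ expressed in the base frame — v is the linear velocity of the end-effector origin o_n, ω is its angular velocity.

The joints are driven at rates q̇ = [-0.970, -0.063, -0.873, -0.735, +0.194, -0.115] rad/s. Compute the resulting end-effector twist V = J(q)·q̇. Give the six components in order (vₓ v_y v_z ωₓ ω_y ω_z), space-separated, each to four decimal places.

o_n = [-0.3283, 0.1386, 0.3484]
J₁: ẑ×o_n = [-0.1386, -0.3283, 0.0000], ω = ẑ
J2: z=[-0.6561, -0.7547, 0.0000] o=[0.3924, -0.3412, 0.0000] → [-0.2630, 0.2286, -0.8587, -0.6561, -0.7547, 0.0000]
J3: z=[-0.3543, 0.3080, -0.8829] o=[0.4591, -0.3991, -0.0469] → [0.5965, 0.8353, 0.0520, -0.3543, 0.3080, -0.8829]
J4: z=[-0.3543, 0.3080, -0.8829] o=[0.1220, -0.6255, 0.0093] → [0.7792, 0.5178, -0.1321, -0.3543, 0.3080, -0.8829]
J5: z=[0.1391, 0.9511, 0.2759] o=[-0.1244, -0.5204, -0.2289] → [0.3672, -0.1366, 0.2856, 0.1391, 0.9511, 0.2759]
J6: z=[-0.9468, 0.2093, -0.2443] o=[-0.2949, -0.5445, 0.4112] → [0.1537, -0.0513, -0.6398, -0.9468, 0.2093, -0.2443]
V = J·q̇ = [-0.8889, -0.8263, 0.2347, 0.7469, -0.2873, 0.5314]

-0.8889 -0.8263 0.2347 0.7469 -0.2873 0.5314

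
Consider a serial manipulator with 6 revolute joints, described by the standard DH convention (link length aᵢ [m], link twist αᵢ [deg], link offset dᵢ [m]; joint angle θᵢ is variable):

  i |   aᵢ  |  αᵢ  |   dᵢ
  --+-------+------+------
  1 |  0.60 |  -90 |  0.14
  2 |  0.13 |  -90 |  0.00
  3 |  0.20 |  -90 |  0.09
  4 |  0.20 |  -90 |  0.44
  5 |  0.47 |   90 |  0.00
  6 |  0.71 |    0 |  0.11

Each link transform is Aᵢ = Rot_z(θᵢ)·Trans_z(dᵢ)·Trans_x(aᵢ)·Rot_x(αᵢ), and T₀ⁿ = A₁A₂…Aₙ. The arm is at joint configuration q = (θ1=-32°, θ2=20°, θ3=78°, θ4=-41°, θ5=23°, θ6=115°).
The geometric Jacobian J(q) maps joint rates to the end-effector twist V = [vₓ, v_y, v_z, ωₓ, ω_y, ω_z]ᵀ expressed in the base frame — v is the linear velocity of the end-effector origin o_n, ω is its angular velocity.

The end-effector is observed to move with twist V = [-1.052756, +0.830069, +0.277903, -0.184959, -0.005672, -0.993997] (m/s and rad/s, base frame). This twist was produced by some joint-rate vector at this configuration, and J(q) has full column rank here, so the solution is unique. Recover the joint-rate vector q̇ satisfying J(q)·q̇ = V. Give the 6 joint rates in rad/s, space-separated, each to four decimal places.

-0.4970 0.4470 0.9830 -0.1600 0.7060 0.2710

o_n = [-0.0970, -1.1211, 0.3143]
J₁: ẑ×o_n = [1.1211, -0.0970, 0.0000], ω = ẑ
J2: z=[0.5299, 0.8480, 0.0000] o=[0.5088, -0.3180, 0.1400] → [0.1478, -0.0923, 0.0882, 0.5299, 0.8480, 0.0000]
J3: z=[-0.2900, 0.1812, -0.9397] o=[0.6124, -0.3827, 0.0955] → [-0.6542, 0.7301, 0.3428, -0.2900, 0.1812, -0.9397]
J4: z=[-0.8897, 0.3108, 0.3345] o=[0.5158, -0.5530, -0.0033] → [0.2887, 0.0775, 0.6959, -0.8897, 0.3108, 0.3345]
J5: z=[-0.0125, -0.7489, 0.6625] o=[0.0330, -0.5333, 0.0099] → [0.1615, -0.0824, -0.0901, -0.0125, -0.7489, 0.6625]
J6: z=[-0.9973, 0.0574, 0.0461] o=[-0.0010, -0.8436, -0.3415] → [0.0504, 0.6495, 0.2823, -0.9973, 0.0574, 0.0461]
q̇ = J⁺·V = [-0.4970, 0.4470, 0.9830, -0.1600, 0.7060, 0.2710]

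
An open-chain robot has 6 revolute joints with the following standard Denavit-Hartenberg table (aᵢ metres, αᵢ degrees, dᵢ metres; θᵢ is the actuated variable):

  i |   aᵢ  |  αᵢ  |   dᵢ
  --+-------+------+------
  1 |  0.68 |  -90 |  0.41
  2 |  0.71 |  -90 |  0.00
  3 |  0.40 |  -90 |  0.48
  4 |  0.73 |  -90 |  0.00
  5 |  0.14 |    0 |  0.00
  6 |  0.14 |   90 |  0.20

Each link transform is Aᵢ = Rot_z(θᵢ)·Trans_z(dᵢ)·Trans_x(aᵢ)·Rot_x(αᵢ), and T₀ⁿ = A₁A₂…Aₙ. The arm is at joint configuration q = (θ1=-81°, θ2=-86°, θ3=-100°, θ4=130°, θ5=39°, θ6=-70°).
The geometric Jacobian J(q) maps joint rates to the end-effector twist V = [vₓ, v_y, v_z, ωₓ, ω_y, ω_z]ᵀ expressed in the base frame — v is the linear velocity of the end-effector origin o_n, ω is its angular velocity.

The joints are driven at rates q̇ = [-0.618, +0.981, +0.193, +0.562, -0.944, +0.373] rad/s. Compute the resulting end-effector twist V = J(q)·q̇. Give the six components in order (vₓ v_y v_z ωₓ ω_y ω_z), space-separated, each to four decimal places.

o_n = [-0.2672, -0.6572, 1.1753]
J₁: ẑ×o_n = [0.6572, -0.2672, 0.0000], ω = ẑ
J2: z=[0.9877, 0.1564, 0.0000] o=[0.1064, -0.6716, 0.4100] → [0.1197, -0.7559, 0.0727, 0.9877, 0.1564, 0.0000]
J3: z=[0.1561, -0.9853, -0.0698] o=[0.1141, -0.7205, 1.1183] → [-0.0518, 0.0177, -0.3658, 0.1561, -0.9853, -0.0698]
J4: z=[0.1823, -0.0407, 0.9824] o=[0.5773, -1.1271, 1.0155] → [-0.4681, -0.8588, 0.0513, 0.1823, -0.0407, 0.9824]
J5: z=[-0.6434, -0.7605, 0.0879] o=[0.0345, -0.6540, 1.1358] → [-0.0298, -0.0011, -0.2274, -0.6434, -0.7605, 0.0879]
J6: z=[-0.6434, -0.7605, 0.0879] o=[-0.0624, -0.5799, 1.0672] → [-0.0755, 0.0516, -0.1060, -0.6434, -0.7605, 0.0879]
V = J·q̇ = [-0.5618, -1.0354, 0.2047, 1.4688, 0.3747, -0.1295]

-0.5618 -1.0354 0.2047 1.4688 0.3747 -0.1295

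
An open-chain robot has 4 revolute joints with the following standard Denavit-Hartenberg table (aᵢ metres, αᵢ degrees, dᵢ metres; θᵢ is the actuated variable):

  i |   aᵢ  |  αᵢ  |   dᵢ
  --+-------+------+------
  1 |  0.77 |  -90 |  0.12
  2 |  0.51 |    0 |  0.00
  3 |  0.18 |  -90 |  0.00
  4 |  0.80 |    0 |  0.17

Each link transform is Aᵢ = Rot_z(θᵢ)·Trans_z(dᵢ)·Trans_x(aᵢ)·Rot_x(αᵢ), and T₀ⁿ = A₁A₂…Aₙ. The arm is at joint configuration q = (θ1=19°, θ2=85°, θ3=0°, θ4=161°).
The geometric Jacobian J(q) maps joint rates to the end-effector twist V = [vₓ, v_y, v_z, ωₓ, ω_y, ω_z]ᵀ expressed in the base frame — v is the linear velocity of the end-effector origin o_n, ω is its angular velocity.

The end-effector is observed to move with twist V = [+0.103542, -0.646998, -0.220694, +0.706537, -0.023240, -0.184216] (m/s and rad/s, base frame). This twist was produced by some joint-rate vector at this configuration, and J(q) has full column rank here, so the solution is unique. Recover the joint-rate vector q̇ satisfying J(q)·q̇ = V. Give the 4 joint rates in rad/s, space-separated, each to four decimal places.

-0.2420 -0.1500 -0.1020 -0.6630

o_n = [0.6472, -0.0526, 0.1713]
J₁: ẑ×o_n = [0.0526, 0.6472, -0.0000], ω = ẑ
J2: z=[-0.3256, 0.9455, 0.0000] o=[0.7280, 0.2507, 0.1200] → [0.0485, 0.0167, 0.1751, -0.3256, 0.9455, 0.0000]
J3: z=[-0.3256, 0.9455, 0.0000] o=[0.7701, 0.2652, -0.3881] → [0.5289, 0.1821, 0.2196, -0.3256, 0.9455, 0.0000]
J4: z=[-0.9419, -0.3243, -0.0872] o=[0.7849, 0.2703, -0.5674] → [-0.2677, 0.7078, 0.2595, -0.9419, -0.3243, -0.0872]
q̇ = J⁺·V = [-0.2420, -0.1500, -0.1020, -0.6630]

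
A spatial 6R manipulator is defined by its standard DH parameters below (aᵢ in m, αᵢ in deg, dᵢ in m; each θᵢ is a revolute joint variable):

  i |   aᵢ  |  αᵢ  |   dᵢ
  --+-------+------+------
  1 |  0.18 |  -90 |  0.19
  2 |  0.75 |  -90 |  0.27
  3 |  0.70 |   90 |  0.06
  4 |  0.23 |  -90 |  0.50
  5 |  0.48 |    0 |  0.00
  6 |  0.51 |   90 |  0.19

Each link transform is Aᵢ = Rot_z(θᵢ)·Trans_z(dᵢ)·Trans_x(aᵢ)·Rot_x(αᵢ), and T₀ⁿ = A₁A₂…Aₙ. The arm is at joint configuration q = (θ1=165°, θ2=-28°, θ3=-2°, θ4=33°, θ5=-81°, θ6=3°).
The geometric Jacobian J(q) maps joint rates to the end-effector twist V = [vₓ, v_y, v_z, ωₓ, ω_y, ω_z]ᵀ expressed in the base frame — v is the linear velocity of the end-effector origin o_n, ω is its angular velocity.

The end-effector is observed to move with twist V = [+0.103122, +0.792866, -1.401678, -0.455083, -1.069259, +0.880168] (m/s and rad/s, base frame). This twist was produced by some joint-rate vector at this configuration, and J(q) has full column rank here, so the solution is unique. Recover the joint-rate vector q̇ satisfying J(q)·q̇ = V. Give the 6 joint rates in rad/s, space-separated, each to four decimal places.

o_n = [-2.2324, -1.2393, 0.5682]
J₁: ẑ×o_n = [1.2393, -2.2324, 0.0000], ω = ẑ
J2: z=[-0.2588, -0.9659, 0.0000] o=[-0.1739, 0.0466, 0.1900] → [-0.3654, 0.0979, -1.6555, -0.2588, -0.9659, 0.0000]
J3: z=[-0.4535, 0.1215, -0.8829] o=[-0.8834, -0.0428, 0.5421] → [-1.0533, 1.2029, 0.7065, -0.4535, 0.1215, -0.8829]
J4: z=[-0.2289, -0.9733, -0.0164] o=[-1.5136, 0.1007, 0.8176] → [0.2207, -0.0453, -0.3929, -0.2289, -0.9733, -0.0164]
J5: z=[0.0888, -0.0041, -0.9960] o=[-1.8510, -0.3331, 0.7893] → [-0.9017, 0.3995, -0.0821, 0.0888, -0.0041, -0.9960]
J6: z=[0.0888, -0.0041, -0.9960] o=[-2.0323, -0.7774, 0.7749] → [-0.4593, 0.2177, -0.0419, 0.0888, -0.0041, -0.9960]
q̇ = J⁺·V = [-0.4890, 0.8900, 0.0920, 0.2330, -0.9250, -0.5350]

-0.4890 0.8900 0.0920 0.2330 -0.9250 -0.5350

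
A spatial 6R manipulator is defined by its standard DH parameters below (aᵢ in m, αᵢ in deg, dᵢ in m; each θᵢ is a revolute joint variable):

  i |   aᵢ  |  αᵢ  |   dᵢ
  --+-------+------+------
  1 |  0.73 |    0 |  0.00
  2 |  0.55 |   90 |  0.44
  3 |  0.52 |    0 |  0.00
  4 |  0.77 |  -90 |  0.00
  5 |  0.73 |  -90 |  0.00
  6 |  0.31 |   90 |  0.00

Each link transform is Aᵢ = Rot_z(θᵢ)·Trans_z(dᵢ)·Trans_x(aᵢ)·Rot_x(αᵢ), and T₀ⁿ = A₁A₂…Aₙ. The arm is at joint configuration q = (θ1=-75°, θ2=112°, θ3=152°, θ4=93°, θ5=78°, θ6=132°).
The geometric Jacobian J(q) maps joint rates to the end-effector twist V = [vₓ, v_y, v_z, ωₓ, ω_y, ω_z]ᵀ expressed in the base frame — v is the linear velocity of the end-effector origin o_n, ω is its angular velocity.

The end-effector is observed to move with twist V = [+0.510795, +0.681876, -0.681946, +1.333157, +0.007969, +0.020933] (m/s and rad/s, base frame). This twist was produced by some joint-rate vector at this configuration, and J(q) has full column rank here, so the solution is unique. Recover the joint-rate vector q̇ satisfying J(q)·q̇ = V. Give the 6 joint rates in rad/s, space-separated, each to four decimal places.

-0.4330 -0.0910 0.8780 0.1190 0.7390 0.9670

o_n = [-0.5094, -0.5913, -0.0148]
J₁: ẑ×o_n = [0.5913, -0.5094, 0.0000], ω = ẑ
J2: z=[0.0000, 0.0000, 1.0000] o=[0.1889, -0.7051, 0.0000] → [-0.1138, -0.6984, 0.0000, 0.0000, 0.0000, 1.0000]
J3: z=[0.6018, -0.7986, 0.0000] o=[0.6282, -0.3741, 0.4400] → [0.3633, 0.2737, -1.0393, 0.6018, -0.7986, 0.0000]
J4: z=[0.6018, -0.7986, 0.0000] o=[0.2615, -0.6504, 0.6841] → [0.5582, 0.4206, -0.5801, 0.6018, -0.7986, 0.0000]
J5: z=[0.7238, 0.5454, -0.4226] o=[0.0016, -0.8463, -0.0137] → [0.1071, 0.2168, 0.4633, 0.7238, 0.5454, -0.4226]
J6: z=[0.2050, 0.4148, 0.8865] o=[-0.4793, -0.3146, -0.1513] → [0.3019, -0.0546, -0.0443, 0.2050, 0.4148, 0.8865]
q̇ = J⁺·V = [-0.4330, -0.0910, 0.8780, 0.1190, 0.7390, 0.9670]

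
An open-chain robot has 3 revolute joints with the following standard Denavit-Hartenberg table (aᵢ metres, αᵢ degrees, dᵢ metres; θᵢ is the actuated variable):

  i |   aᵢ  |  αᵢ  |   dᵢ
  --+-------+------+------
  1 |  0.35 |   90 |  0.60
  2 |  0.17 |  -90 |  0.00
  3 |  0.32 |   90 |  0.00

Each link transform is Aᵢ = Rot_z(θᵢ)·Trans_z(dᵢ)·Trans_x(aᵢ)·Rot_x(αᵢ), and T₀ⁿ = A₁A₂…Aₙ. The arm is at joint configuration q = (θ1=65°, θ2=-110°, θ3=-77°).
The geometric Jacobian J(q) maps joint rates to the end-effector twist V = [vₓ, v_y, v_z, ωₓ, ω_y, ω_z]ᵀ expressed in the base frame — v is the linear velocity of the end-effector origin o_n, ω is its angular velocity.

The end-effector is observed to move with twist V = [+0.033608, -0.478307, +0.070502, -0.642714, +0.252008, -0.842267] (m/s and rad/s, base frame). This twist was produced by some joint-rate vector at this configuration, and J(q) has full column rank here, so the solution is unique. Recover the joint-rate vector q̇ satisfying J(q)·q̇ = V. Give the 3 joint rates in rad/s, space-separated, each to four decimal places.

-0.8580 -0.6890 -0.0460

o_n = [0.3955, 0.1104, 0.3726]
J₁: ẑ×o_n = [-0.1104, 0.3955, 0.0000], ω = ẑ
J2: z=[0.9063, -0.4226, 0.0000] o=[0.1479, 0.3172, 0.6000] → [0.0961, 0.2061, -0.0828, 0.9063, -0.4226, 0.0000]
J3: z=[0.3971, 0.8517, -0.3420] o=[0.1233, 0.2645, 0.4403] → [-0.1103, -0.0662, -0.2930, 0.3971, 0.8517, -0.3420]
q̇ = J⁺·V = [-0.8580, -0.6890, -0.0460]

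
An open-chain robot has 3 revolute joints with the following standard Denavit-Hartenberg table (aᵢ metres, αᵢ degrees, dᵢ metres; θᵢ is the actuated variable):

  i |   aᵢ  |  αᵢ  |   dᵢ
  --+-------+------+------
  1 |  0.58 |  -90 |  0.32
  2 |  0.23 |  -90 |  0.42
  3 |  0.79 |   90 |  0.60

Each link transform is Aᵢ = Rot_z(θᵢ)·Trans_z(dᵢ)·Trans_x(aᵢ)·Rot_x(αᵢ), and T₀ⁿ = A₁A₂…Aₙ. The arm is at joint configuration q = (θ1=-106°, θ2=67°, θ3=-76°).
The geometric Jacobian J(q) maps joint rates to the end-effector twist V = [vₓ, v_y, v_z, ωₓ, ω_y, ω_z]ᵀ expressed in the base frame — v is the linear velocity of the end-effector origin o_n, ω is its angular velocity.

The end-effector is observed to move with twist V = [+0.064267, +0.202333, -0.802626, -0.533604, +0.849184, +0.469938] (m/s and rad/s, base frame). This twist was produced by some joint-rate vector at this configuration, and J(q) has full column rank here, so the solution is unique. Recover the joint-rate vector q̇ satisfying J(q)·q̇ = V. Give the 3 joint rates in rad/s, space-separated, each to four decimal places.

o_n = [1.0876, -0.5118, -0.3021]
J₁: ẑ×o_n = [0.5118, 1.0876, -0.0000], ω = ẑ
J2: z=[0.9613, -0.2756, 0.0000] o=[-0.1599, -0.5575, 0.3200] → [0.1715, 0.5980, 0.3878, 0.9613, -0.2756, 0.0000]
J3: z=[0.2537, 0.8848, -0.3907] o=[0.2191, -0.7597, 0.1083] → [-0.2663, -0.2352, -0.7056, 0.2537, 0.8848, -0.3907]
q̇ = J⁺·V = [0.7540, -0.7470, 0.7270]

0.7540 -0.7470 0.7270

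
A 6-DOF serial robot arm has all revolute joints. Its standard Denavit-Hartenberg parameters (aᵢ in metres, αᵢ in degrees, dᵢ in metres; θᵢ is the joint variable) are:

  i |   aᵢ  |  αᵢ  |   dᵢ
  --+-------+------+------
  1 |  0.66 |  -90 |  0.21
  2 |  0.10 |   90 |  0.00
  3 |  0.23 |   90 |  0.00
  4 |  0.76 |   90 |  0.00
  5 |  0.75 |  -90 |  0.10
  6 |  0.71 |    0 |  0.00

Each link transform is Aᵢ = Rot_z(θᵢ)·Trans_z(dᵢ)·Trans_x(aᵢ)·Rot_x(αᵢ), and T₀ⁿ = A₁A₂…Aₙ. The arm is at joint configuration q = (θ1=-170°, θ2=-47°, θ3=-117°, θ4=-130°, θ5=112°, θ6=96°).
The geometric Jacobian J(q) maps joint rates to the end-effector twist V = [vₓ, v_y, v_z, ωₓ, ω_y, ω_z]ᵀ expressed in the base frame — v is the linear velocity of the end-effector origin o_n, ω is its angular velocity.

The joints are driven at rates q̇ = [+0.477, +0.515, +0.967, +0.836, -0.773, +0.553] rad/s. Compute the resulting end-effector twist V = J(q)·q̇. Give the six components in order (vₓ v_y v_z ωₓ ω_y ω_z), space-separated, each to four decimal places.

0.0705 0.6062 -0.2372 1.2753 0.2460 0.3497

o_n = [-0.7977, -0.0961, -0.7780]
J₁: ẑ×o_n = [0.0961, -0.7977, 0.0000], ω = ẑ
J2: z=[0.1736, -0.9848, 0.0000] o=[-0.6500, -0.1146, 0.2100] → [0.9730, 0.1716, -0.1422, 0.1736, -0.9848, 0.0000]
J3: z=[0.7202, 0.1270, 0.6820] o=[-0.7171, -0.1265, 0.2831] → [-0.1555, 0.7094, 0.0321, 0.7202, 0.1270, 0.6820]
J4: z=[0.6773, -0.3416, -0.6516] o=[-0.6826, 0.0877, 0.2068] → [0.2166, 0.7420, -0.1638, 0.6773, -0.3416, -0.6516]
J5: z=[0.3479, -0.6317, 0.6927] o=[-1.1753, -0.4411, -0.0281] → [0.2347, 0.5225, 0.3586, 0.3479, -0.6317, 0.6927]
J6: z=[0.3474, 0.7732, 0.5306] o=[-0.4874, -0.5463, -0.3251] → [-0.5891, -0.0073, 0.3963, 0.3474, 0.7732, 0.5306]
V = J·q̇ = [0.0705, 0.6062, -0.2372, 1.2753, 0.2460, 0.3497]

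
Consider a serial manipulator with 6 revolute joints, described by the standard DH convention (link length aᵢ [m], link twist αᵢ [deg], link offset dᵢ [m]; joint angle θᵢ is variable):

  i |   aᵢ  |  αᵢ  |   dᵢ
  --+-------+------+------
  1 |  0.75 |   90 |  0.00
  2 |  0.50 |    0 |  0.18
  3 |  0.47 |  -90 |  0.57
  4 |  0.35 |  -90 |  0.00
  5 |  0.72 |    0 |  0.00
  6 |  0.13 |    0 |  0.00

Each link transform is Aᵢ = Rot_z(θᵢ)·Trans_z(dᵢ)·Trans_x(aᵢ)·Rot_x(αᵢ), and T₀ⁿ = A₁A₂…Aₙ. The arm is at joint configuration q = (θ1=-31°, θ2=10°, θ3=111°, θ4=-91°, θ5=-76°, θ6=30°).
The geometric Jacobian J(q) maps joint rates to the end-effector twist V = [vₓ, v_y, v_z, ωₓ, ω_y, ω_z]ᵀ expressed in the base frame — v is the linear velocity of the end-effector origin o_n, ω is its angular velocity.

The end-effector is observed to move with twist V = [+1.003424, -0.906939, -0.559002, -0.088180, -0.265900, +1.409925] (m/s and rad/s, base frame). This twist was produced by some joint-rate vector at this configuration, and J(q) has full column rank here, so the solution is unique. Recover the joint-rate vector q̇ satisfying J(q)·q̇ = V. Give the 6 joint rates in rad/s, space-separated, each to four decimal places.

0.7490 -0.3790 0.6430 -0.3930 0.6580 -0.1230

o_n = [-0.4225, -1.3379, 0.0725]
J₁: ẑ×o_n = [1.3379, -0.4225, 0.0000], ω = ẑ
J2: z=[-0.5150, -0.8572, 0.0000] o=[0.6429, -0.3863, 0.0000] → [-0.0622, 0.0374, -0.4231, -0.5150, -0.8572, 0.0000]
J3: z=[-0.5150, -0.8572, 0.0000] o=[0.9722, -0.7942, 0.0868] → [0.0123, -0.0074, -0.9155, -0.5150, -0.8572, 0.0000]
J4: z=[-0.7347, 0.4415, -0.5150] o=[0.4712, -1.1581, 0.4897] → [-0.2768, 0.1538, 0.5266, -0.7347, 0.4415, -0.5150]
J5: z=[-0.4504, 0.2503, 0.8570] o=[0.2936, -1.4597, 0.4845] → [-0.2075, -0.7993, 0.1244, -0.4504, 0.2503, 0.8570]
J6: z=[-0.4504, 0.2503, 0.8570] o=[-0.3080, -1.3013, 0.1220] → [0.0189, -0.1204, 0.0451, -0.4504, 0.2503, 0.8570]
q̇ = J⁺·V = [0.7490, -0.3790, 0.6430, -0.3930, 0.6580, -0.1230]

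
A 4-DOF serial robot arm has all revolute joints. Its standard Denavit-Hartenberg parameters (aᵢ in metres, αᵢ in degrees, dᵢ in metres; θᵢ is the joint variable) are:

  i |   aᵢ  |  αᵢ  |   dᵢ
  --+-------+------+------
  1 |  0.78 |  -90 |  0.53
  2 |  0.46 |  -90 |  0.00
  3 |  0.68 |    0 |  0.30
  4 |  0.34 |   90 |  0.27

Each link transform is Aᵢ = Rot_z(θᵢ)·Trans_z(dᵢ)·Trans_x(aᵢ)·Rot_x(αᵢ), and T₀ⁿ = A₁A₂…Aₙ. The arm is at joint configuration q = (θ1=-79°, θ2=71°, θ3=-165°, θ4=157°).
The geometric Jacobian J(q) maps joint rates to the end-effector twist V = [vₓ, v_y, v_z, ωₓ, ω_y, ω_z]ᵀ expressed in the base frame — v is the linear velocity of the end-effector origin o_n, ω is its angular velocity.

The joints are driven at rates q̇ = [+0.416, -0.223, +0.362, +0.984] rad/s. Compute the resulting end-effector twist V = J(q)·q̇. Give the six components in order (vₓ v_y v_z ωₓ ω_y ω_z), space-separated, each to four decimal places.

o_n = [0.2739, -0.2387, 0.2122]
J₁: ẑ×o_n = [0.2387, 0.2739, -0.0000], ω = ẑ
J2: z=[0.9816, 0.1908, 0.0000] o=[0.1488, -0.7657, 0.5300] → [-0.0606, 0.3120, 0.4934, 0.9816, 0.1908, 0.0000]
J3: z=[-0.1804, 0.9281, -0.3256] o=[0.1774, -0.9127, 0.0951] → [0.3281, -0.0103, -0.2111, -0.1804, 0.9281, -0.3256]
J4: z=[-0.1804, 0.9281, -0.3256] o=[0.2552, -0.3907, 0.6184] → [-0.3276, -0.0794, -0.0447, -0.1804, 0.9281, -0.3256]
V = J·q̇ = [-0.0907, -0.0374, -0.2305, -0.4617, 1.2067, -0.0222]

-0.0907 -0.0374 -0.2305 -0.4617 1.2067 -0.0222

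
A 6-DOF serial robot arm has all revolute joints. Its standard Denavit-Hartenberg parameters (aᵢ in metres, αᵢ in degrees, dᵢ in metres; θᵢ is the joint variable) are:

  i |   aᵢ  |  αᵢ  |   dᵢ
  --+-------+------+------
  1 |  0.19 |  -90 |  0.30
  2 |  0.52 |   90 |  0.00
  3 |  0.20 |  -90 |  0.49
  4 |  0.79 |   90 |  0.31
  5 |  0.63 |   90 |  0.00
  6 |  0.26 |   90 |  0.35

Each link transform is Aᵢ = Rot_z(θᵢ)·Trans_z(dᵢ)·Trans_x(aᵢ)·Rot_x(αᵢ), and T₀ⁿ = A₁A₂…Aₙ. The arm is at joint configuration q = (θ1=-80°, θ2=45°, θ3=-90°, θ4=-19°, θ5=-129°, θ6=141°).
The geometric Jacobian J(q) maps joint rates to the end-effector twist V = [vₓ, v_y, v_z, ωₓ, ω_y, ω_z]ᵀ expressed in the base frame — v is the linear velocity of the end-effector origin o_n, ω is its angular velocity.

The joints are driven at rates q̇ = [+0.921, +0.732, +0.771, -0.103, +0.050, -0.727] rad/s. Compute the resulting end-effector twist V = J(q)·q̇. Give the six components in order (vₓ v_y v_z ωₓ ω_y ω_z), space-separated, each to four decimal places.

1.4835 -0.3223 -0.7752 0.2651 -0.2704 2.0260

o_n = [-0.1658, -1.2585, 0.3056]
J₁: ẑ×o_n = [1.2585, -0.1658, 0.0000], ω = ẑ
J2: z=[0.9848, 0.1736, 0.0000] o=[0.0330, -0.1871, 0.3000] → [0.0010, -0.0056, -1.0206, 0.9848, 0.1736, 0.0000]
J3: z=[0.1228, -0.6964, 0.7071] o=[0.0968, -0.5492, -0.0677] → [0.2416, -0.2316, -0.2700, 0.1228, -0.6964, 0.7071]
J4: z=[0.1228, -0.6964, -0.7071] o=[-0.0400, -0.9252, 0.2788] → [-0.2544, 0.0857, -0.1286, 0.1228, -0.6964, -0.7071]
J5: z=[0.4367, -0.6019, 0.6686] o=[-0.7059, -1.4499, 0.2415] → [-0.1666, 0.3330, 0.4086, 0.4367, -0.6019, 0.6686]
J6: z=[0.7698, -0.1344, -0.6239] o=[-0.4127, -0.9539, 0.4964] → [-0.1644, -0.0072, -0.2013, 0.7698, -0.1344, -0.6239]
V = J·q̇ = [1.4835, -0.3223, -0.7752, 0.2651, -0.2704, 2.0260]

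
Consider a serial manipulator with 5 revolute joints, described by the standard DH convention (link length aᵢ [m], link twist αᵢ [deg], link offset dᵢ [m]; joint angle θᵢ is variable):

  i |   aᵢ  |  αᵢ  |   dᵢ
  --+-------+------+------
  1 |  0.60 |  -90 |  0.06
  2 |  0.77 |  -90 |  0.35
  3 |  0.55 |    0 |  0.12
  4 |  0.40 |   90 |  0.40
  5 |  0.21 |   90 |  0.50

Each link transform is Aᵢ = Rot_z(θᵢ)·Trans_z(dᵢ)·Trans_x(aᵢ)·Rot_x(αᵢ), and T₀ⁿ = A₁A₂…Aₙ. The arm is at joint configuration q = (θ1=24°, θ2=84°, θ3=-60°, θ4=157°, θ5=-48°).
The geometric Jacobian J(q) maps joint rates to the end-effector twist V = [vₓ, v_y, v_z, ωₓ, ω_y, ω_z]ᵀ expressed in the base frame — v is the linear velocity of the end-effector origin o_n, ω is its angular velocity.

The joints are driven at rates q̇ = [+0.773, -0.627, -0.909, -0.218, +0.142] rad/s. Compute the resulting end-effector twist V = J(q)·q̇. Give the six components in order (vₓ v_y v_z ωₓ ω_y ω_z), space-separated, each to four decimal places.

o_n = [0.2653, 0.3687, -1.4454]
J₁: ẑ×o_n = [-0.3687, 0.2653, 0.0000], ω = ẑ
J2: z=[-0.4067, 0.9135, 0.0000] o=[0.5481, 0.2440, 0.0600] → [-1.3752, -0.6123, 0.2077, -0.4067, 0.9135, 0.0000]
J3: z=[-0.9085, -0.4045, -0.1045] o=[0.4793, 0.5965, -0.7058] → [0.2753, -0.6496, 0.1204, -0.9085, -0.4045, -0.1045]
J4: z=[-0.9085, -0.4045, -0.1045] o=[0.2028, 0.9948, -0.9918] → [0.1180, -0.4186, 0.5942, -0.9085, -0.4045, -0.1045]
J5: z=[0.1443, -0.0691, -0.9871] o=[-0.0038, 0.4682, -0.9851] → [-0.0665, -0.1992, 0.0042, 0.1443, -0.0691, -0.9871]
V = J·q̇ = [0.2918, 1.2424, -0.3687, 1.2994, -0.1267, 0.7506]

0.2918 1.2424 -0.3687 1.2994 -0.1267 0.7506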